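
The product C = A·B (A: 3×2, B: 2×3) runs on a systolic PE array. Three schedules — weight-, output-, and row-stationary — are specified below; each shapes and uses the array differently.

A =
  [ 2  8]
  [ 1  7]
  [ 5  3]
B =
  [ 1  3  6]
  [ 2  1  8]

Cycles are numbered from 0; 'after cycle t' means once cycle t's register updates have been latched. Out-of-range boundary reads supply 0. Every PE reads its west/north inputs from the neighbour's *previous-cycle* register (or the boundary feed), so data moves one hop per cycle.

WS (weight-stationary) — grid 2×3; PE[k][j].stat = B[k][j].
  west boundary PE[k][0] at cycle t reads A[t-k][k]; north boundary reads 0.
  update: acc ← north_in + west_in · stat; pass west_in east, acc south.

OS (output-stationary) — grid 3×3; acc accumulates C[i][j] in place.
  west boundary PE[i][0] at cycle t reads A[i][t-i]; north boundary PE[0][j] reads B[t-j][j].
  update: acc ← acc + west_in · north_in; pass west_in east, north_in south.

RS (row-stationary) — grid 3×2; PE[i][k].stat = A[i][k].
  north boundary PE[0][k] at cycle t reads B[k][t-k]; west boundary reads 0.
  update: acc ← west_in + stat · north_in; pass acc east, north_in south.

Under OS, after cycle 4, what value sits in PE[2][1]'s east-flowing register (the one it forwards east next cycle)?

register = 3

OS on a 3×3 grid — tracing PE[2][1] and its feeders:
  after 0 — PE[1][1] acc=0, pass-E 0, pass-S 0
  after 0 — PE[2][0] acc=0, pass-E 0, pass-S 0
  after 0 — PE[2][1] acc=0, pass-E 0, pass-S 0
  after 1 — PE[1][1] acc=0, pass-E 0, pass-S 0
  after 1 — PE[2][0] acc=0, pass-E 0, pass-S 0
  after 1 — PE[2][1] acc=0, pass-E 0, pass-S 0
  after 2 — PE[1][1] acc=3, pass-E 1, pass-S 3
  after 2 — PE[2][0] acc=5, pass-E 5, pass-S 1
  after 2 — PE[2][1] acc=0, pass-E 0, pass-S 0
  after 3 — PE[1][1] acc=10, pass-E 7, pass-S 1
  after 3 — PE[2][0] acc=11, pass-E 3, pass-S 2
  after 3 — PE[2][1] acc=15, pass-E 5, pass-S 3
  after 4 — PE[1][1] acc=10, pass-E 0, pass-S 0
  after 4 — PE[2][0] acc=11, pass-E 0, pass-S 0
  after 4 — PE[2][1] acc=18, pass-E 3, pass-S 1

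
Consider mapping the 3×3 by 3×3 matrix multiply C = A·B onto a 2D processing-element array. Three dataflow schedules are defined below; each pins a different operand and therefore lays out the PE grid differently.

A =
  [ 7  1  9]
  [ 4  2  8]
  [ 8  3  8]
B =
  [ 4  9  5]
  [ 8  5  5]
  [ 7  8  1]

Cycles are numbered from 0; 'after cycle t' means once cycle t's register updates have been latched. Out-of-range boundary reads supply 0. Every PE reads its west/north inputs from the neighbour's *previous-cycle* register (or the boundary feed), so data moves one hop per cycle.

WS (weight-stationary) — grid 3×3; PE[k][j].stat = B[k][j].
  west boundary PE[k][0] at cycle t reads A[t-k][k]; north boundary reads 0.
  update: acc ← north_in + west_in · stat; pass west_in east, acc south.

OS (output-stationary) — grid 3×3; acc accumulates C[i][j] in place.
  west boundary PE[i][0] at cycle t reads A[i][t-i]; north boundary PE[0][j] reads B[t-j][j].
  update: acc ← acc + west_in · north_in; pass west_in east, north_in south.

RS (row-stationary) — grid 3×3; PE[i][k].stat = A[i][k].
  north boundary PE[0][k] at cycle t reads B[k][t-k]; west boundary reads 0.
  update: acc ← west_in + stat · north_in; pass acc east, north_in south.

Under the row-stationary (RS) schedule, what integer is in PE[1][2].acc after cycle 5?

Tracing RS — 3×3 array, target PE[1][2]:
  [0] (0,2) acc=0 (h:0 v:0)
  [0] (1,1) acc=0 (h:0 v:0)
  [0] (1,2) acc=0 (h:0 v:0)
  [1] (0,2) acc=0 (h:0 v:0)
  [1] (1,1) acc=0 (h:0 v:0)
  [1] (1,2) acc=0 (h:0 v:0)
  [2] (0,2) acc=99 (h:99 v:7)
  [2] (1,1) acc=32 (h:32 v:8)
  [2] (1,2) acc=0 (h:0 v:0)
  [3] (0,2) acc=140 (h:140 v:8)
  [3] (1,1) acc=46 (h:46 v:5)
  [3] (1,2) acc=88 (h:88 v:7)
  [4] (0,2) acc=49 (h:49 v:1)
  [4] (1,1) acc=30 (h:30 v:5)
  [4] (1,2) acc=110 (h:110 v:8)
  [5] (0,2) acc=0 (h:0 v:0)
  [5] (1,1) acc=0 (h:0 v:0)
  [5] (1,2) acc=38 (h:38 v:1)

PE[1][2].acc = 38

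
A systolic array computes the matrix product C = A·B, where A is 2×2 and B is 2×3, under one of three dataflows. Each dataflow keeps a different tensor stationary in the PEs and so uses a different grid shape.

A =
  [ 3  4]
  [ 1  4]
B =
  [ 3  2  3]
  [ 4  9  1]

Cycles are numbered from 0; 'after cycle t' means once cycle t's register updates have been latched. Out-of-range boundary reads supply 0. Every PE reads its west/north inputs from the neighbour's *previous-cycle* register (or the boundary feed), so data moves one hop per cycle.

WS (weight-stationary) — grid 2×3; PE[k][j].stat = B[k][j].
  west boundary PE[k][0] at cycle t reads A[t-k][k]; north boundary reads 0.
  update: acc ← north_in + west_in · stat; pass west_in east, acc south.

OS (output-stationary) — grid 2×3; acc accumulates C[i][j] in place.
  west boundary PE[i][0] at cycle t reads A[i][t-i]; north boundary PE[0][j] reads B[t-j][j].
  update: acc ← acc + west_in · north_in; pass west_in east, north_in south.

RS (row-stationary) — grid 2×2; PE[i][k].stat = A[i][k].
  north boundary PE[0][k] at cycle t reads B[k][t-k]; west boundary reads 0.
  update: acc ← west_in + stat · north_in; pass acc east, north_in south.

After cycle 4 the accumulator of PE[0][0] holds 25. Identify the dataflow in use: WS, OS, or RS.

Under WS (2×3), PE[0][0]:
  @0  [0,0]  acc 9  |  →3  ↓9
  @1  [0,0]  acc 3  |  →1  ↓3
  @2  [0,0]  acc 0  |  →0  ↓0
  @3  [0,0]  acc 0  |  →0  ↓0
  @4  [0,0]  acc 0  |  →0  ↓0
Under OS (2×3), PE[0][0]:
  @0  [0,0]  acc 9  |  →3  ↓3
  @1  [0,0]  acc 25  |  →4  ↓4
  @2  [0,0]  acc 25  |  →0  ↓0
  @3  [0,0]  acc 25  |  →0  ↓0
  @4  [0,0]  acc 25  |  →0  ↓0
Under RS (2×2), PE[0][0]:
  @0  [0,0]  acc 9  |  →9  ↓3
  @1  [0,0]  acc 6  |  →6  ↓2
  @2  [0,0]  acc 9  |  →9  ↓3
  @3  [0,0]  acc 0  |  →0  ↓0
  @4  [0,0]  acc 0  |  →0  ↓0

dataflow = OS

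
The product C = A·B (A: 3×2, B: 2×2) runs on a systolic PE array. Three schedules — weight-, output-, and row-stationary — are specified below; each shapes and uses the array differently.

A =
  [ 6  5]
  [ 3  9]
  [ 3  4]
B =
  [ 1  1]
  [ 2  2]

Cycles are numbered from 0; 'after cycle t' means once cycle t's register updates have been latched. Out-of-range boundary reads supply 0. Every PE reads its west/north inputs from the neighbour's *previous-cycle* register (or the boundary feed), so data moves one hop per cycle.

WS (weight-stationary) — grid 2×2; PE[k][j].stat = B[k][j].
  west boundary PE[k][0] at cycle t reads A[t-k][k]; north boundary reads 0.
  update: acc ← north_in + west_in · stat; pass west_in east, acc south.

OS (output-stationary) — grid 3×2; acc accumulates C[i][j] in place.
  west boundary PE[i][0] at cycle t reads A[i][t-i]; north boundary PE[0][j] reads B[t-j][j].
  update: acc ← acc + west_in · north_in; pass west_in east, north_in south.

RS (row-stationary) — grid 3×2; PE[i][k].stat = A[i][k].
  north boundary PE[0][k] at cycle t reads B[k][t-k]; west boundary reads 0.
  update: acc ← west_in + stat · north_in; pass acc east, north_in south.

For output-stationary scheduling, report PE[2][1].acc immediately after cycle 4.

PE[2][1].acc = 11

OS (3×2). Following PE[2][1] plus its west/north inputs:
  cycle 0: PE[1][1] → acc 0, east 0, south 0
  cycle 0: PE[2][0] → acc 0, east 0, south 0
  cycle 0: PE[2][1] → acc 0, east 0, south 0
  cycle 1: PE[1][1] → acc 0, east 0, south 0
  cycle 1: PE[2][0] → acc 0, east 0, south 0
  cycle 1: PE[2][1] → acc 0, east 0, south 0
  cycle 2: PE[1][1] → acc 3, east 3, south 1
  cycle 2: PE[2][0] → acc 3, east 3, south 1
  cycle 2: PE[2][1] → acc 0, east 0, south 0
  cycle 3: PE[1][1] → acc 21, east 9, south 2
  cycle 3: PE[2][0] → acc 11, east 4, south 2
  cycle 3: PE[2][1] → acc 3, east 3, south 1
  cycle 4: PE[1][1] → acc 21, east 0, south 0
  cycle 4: PE[2][0] → acc 11, east 0, south 0
  cycle 4: PE[2][1] → acc 11, east 4, south 2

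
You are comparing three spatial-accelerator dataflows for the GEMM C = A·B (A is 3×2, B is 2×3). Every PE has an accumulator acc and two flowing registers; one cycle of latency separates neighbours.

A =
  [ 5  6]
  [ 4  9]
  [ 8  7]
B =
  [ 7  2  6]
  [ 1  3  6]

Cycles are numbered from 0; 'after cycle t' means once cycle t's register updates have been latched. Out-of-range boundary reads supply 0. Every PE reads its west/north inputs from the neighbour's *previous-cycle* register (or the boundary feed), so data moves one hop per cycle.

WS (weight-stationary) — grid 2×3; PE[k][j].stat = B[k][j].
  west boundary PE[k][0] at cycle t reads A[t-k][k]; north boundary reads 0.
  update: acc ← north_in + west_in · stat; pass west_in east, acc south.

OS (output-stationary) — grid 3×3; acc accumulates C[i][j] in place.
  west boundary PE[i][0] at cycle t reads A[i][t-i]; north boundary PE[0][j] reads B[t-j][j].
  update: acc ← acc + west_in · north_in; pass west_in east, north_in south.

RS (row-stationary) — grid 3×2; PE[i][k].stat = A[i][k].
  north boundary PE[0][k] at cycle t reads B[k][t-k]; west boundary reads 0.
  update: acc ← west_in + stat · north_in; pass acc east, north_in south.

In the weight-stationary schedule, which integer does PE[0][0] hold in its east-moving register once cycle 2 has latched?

register = 8

WS on a 2×3 grid — tracing PE[0][0] and its feeders:
  @0  [0,0]  acc 35  |  →5  ↓35
  @1  [0,0]  acc 28  |  →4  ↓28
  @2  [0,0]  acc 56  |  →8  ↓56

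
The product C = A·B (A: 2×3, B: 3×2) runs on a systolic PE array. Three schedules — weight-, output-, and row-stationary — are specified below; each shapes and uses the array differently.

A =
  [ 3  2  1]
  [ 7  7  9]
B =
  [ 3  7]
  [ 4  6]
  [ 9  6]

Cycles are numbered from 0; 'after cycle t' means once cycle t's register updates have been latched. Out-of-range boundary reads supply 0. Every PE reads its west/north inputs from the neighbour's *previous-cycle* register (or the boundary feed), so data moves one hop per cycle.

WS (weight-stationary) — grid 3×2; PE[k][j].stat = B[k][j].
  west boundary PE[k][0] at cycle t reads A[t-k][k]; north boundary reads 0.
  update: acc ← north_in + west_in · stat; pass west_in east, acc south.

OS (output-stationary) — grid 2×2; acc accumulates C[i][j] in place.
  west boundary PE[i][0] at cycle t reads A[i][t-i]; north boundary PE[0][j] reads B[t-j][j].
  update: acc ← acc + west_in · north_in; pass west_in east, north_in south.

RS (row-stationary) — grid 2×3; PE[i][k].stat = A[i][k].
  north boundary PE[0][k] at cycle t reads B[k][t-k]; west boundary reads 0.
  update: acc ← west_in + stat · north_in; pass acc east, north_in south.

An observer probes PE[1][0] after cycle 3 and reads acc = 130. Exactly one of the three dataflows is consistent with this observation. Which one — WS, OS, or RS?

dataflow = OS

Under WS (3×2), PE[1][0]:
  [0] (1,0) acc=0 (h:0 v:0)
  [1] (1,0) acc=17 (h:2 v:17)
  [2] (1,0) acc=49 (h:7 v:49)
  [3] (1,0) acc=0 (h:0 v:0)
Under OS (2×2), PE[1][0]:
  [0] (1,0) acc=0 (h:0 v:0)
  [1] (1,0) acc=21 (h:7 v:3)
  [2] (1,0) acc=49 (h:7 v:4)
  [3] (1,0) acc=130 (h:9 v:9)
Under RS (2×3), PE[1][0]:
  [0] (1,0) acc=0 (h:0 v:0)
  [1] (1,0) acc=21 (h:21 v:3)
  [2] (1,0) acc=49 (h:49 v:7)
  [3] (1,0) acc=0 (h:0 v:0)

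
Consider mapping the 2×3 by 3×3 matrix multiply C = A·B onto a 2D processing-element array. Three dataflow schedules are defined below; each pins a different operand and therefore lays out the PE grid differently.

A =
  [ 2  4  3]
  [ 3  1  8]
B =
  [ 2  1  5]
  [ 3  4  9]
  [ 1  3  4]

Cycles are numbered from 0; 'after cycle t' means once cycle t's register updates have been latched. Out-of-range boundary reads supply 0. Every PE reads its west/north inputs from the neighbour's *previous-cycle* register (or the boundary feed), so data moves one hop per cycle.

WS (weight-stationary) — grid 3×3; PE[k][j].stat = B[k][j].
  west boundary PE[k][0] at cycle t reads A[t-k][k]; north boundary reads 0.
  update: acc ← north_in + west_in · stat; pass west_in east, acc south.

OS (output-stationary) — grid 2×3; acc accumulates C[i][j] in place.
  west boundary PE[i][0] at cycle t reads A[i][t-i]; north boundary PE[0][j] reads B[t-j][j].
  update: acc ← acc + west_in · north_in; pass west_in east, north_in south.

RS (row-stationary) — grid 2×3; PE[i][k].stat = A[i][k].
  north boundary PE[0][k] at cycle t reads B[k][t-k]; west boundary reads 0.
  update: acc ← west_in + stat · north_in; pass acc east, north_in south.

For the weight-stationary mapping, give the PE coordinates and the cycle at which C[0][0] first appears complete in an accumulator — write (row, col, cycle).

WS — PE[2][0] is where C[0][0] collects:
  after 0 — PE[2][0] acc=0, pass-E 0, pass-S 0
  after 1 — PE[2][0] acc=0, pass-E 0, pass-S 0
  after 2 — PE[2][0] acc=19, pass-E 3, pass-S 19

(row, col, cycle) = (2, 0, 2)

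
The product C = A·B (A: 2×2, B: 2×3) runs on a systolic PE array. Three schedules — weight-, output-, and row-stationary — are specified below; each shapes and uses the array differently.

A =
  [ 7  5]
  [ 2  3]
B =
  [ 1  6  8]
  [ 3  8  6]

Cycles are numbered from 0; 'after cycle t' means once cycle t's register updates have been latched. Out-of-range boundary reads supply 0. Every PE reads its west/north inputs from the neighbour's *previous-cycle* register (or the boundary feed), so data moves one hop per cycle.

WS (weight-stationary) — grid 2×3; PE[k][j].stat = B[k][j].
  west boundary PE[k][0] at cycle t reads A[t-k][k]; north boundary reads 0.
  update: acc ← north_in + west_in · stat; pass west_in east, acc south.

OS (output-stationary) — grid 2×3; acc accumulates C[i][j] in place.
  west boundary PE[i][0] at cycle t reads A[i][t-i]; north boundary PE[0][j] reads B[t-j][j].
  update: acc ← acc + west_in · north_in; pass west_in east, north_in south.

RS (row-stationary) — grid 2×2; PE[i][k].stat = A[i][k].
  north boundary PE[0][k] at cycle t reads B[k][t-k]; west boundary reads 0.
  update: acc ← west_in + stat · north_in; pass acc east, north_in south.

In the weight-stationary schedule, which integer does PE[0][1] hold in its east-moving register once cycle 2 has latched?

register = 2

WS 2×3: PE[0][1] cycle-by-cycle (with neighbour feeds):
  c0 r0c0: 7 / 7 / 7
  c0 r0c1: 0 / 0 / 0
  c1 r0c0: 2 / 2 / 2
  c1 r0c1: 42 / 7 / 42
  c2 r0c0: 0 / 0 / 0
  c2 r0c1: 12 / 2 / 12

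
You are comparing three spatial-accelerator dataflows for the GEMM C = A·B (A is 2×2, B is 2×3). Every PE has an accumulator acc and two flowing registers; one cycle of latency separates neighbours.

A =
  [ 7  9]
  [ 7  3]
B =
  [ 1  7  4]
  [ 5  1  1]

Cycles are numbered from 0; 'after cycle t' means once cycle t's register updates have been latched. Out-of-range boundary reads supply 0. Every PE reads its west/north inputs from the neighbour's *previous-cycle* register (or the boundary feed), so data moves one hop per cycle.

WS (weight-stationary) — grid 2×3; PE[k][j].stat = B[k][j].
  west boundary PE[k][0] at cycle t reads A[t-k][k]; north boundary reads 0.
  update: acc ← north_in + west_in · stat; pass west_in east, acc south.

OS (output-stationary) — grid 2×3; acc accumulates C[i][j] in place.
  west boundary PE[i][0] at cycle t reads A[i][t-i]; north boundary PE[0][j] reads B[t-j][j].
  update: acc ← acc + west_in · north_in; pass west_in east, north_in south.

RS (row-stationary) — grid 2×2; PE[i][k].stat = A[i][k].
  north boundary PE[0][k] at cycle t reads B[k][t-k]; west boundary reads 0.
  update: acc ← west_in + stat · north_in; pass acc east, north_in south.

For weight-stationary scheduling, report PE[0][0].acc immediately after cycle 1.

WS 2×3: PE[0][0] cycle-by-cycle (with neighbour feeds):
  cycle 0: PE[0][0] → acc 7, east 7, south 7
  cycle 1: PE[0][0] → acc 7, east 7, south 7

PE[0][0].acc = 7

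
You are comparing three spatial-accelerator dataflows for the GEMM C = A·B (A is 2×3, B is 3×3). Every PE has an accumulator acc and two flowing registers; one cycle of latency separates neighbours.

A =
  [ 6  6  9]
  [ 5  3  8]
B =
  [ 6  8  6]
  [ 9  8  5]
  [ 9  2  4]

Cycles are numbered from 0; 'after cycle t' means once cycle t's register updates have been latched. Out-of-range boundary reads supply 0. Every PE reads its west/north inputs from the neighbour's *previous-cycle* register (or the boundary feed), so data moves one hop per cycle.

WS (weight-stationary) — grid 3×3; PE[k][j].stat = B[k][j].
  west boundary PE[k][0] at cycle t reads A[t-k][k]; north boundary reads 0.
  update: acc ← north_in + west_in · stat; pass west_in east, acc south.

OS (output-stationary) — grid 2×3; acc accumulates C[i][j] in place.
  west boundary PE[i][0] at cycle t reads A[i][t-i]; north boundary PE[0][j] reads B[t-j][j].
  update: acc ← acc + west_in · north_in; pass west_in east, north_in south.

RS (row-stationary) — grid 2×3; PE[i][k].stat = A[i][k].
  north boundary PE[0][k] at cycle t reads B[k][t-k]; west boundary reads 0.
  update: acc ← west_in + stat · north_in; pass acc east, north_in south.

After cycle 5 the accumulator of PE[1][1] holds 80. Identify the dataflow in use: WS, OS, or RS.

WS (3×3 grid), PE[1][1]:
  t=0 PE[1][1]: acc=0 h=0 v=0
  t=1 PE[1][1]: acc=0 h=0 v=0
  t=2 PE[1][1]: acc=96 h=6 v=96
  t=3 PE[1][1]: acc=64 h=3 v=64
  t=4 PE[1][1]: acc=0 h=0 v=0
  t=5 PE[1][1]: acc=0 h=0 v=0
OS (2×3 grid), PE[1][1]:
  t=0 PE[1][1]: acc=0 h=0 v=0
  t=1 PE[1][1]: acc=0 h=0 v=0
  t=2 PE[1][1]: acc=40 h=5 v=8
  t=3 PE[1][1]: acc=64 h=3 v=8
  t=4 PE[1][1]: acc=80 h=8 v=2
  t=5 PE[1][1]: acc=80 h=0 v=0
RS (2×3 grid), PE[1][1]:
  t=0 PE[1][1]: acc=0 h=0 v=0
  t=1 PE[1][1]: acc=0 h=0 v=0
  t=2 PE[1][1]: acc=57 h=57 v=9
  t=3 PE[1][1]: acc=64 h=64 v=8
  t=4 PE[1][1]: acc=45 h=45 v=5
  t=5 PE[1][1]: acc=0 h=0 v=0

dataflow = OS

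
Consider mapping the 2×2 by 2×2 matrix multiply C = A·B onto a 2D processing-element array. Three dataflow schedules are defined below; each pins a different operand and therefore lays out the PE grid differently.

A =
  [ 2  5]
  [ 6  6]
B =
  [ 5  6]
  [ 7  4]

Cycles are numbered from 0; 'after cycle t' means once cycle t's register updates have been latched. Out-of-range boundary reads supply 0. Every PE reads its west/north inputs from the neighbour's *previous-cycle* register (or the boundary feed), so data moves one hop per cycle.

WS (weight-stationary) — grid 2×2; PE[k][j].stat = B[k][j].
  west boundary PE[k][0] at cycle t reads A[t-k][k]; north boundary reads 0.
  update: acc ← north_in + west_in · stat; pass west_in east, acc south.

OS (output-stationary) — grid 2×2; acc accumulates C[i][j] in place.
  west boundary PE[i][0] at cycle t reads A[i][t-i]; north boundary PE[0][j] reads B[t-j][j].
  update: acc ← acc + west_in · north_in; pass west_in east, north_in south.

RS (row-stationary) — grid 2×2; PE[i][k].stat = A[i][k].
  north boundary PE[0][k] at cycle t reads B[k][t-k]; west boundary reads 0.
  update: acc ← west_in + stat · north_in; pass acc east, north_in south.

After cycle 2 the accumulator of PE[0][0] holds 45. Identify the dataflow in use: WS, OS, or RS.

dataflow = OS

WS [2×2] PE[0][0] across cycles:
  t=0 PE[0][0]: acc=10 h=2 v=10
  t=1 PE[0][0]: acc=30 h=6 v=30
  t=2 PE[0][0]: acc=0 h=0 v=0
OS [2×2] PE[0][0] across cycles:
  t=0 PE[0][0]: acc=10 h=2 v=5
  t=1 PE[0][0]: acc=45 h=5 v=7
  t=2 PE[0][0]: acc=45 h=0 v=0
RS [2×2] PE[0][0] across cycles:
  t=0 PE[0][0]: acc=10 h=10 v=5
  t=1 PE[0][0]: acc=12 h=12 v=6
  t=2 PE[0][0]: acc=0 h=0 v=0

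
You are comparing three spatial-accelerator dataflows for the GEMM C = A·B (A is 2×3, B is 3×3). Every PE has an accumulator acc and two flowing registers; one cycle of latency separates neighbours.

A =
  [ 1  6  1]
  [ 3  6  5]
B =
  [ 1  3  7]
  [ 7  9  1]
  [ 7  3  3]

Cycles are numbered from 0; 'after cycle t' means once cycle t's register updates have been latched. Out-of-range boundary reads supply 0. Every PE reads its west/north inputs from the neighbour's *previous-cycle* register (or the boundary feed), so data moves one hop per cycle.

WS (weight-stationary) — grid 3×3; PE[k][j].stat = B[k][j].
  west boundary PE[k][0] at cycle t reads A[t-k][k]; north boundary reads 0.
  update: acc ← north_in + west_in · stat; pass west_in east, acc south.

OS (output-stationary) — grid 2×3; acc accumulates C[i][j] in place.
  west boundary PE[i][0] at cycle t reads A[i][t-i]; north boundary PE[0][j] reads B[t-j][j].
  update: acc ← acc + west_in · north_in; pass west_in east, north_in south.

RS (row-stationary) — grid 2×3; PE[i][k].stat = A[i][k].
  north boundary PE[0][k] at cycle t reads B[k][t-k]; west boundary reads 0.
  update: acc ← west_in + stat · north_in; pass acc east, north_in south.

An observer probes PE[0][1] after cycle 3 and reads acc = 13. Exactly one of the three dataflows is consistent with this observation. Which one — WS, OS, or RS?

— WS: 3×3; PE[0][1] trace:
  [0] (0,1) acc=0 (h:0 v:0)
  [1] (0,1) acc=3 (h:1 v:3)
  [2] (0,1) acc=9 (h:3 v:9)
  [3] (0,1) acc=0 (h:0 v:0)
— OS: 2×3; PE[0][1] trace:
  [0] (0,1) acc=0 (h:0 v:0)
  [1] (0,1) acc=3 (h:1 v:3)
  [2] (0,1) acc=57 (h:6 v:9)
  [3] (0,1) acc=60 (h:1 v:3)
— RS: 2×3; PE[0][1] trace:
  [0] (0,1) acc=0 (h:0 v:0)
  [1] (0,1) acc=43 (h:43 v:7)
  [2] (0,1) acc=57 (h:57 v:9)
  [3] (0,1) acc=13 (h:13 v:1)

dataflow = RS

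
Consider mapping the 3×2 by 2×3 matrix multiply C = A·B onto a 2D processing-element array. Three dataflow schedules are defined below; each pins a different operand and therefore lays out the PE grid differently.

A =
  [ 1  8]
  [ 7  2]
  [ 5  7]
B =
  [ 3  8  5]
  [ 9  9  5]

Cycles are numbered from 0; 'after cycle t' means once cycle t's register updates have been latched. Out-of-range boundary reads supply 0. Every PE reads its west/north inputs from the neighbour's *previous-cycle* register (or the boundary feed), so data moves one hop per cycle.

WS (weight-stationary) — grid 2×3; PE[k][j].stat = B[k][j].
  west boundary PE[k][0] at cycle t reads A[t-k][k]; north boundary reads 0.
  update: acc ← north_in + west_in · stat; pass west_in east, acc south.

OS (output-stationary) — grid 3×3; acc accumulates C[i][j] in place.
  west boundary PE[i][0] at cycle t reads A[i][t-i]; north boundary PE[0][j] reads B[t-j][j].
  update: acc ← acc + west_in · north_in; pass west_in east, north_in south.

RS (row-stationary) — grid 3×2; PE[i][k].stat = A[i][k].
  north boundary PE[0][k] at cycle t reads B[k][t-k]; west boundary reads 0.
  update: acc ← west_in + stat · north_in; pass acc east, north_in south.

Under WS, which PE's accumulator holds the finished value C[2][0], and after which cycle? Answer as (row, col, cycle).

Under WS, C[2][0] lands at PE[1][0]:
  after 0 — PE[1][0] acc=0, pass-E 0, pass-S 0
  after 1 — PE[1][0] acc=75, pass-E 8, pass-S 75
  after 2 — PE[1][0] acc=39, pass-E 2, pass-S 39
  after 3 — PE[1][0] acc=78, pass-E 7, pass-S 78

(row, col, cycle) = (1, 0, 3)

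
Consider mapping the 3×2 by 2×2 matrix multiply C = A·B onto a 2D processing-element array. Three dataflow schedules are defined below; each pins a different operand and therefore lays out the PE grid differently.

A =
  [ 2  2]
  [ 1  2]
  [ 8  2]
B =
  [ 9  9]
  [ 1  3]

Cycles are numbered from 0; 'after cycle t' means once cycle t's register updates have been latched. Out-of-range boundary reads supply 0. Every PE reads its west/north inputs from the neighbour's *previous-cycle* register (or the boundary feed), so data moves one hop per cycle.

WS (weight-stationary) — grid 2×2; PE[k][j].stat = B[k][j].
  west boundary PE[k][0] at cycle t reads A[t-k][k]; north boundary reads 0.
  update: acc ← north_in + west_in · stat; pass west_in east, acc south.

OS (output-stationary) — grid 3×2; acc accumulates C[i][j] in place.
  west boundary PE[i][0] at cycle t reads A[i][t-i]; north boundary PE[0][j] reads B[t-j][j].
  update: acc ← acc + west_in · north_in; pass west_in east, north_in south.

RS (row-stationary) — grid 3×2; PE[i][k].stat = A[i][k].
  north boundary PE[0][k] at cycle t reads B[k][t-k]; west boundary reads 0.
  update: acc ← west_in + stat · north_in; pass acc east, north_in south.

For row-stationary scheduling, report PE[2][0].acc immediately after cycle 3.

PE[2][0].acc = 72

RS (3×2). Following PE[2][0] plus its west/north inputs:
  c0 r1c0: 0 / 0 / 0
  c0 r2c0: 0 / 0 / 0
  c1 r1c0: 9 / 9 / 9
  c1 r2c0: 0 / 0 / 0
  c2 r1c0: 9 / 9 / 9
  c2 r2c0: 72 / 72 / 9
  c3 r1c0: 0 / 0 / 0
  c3 r2c0: 72 / 72 / 9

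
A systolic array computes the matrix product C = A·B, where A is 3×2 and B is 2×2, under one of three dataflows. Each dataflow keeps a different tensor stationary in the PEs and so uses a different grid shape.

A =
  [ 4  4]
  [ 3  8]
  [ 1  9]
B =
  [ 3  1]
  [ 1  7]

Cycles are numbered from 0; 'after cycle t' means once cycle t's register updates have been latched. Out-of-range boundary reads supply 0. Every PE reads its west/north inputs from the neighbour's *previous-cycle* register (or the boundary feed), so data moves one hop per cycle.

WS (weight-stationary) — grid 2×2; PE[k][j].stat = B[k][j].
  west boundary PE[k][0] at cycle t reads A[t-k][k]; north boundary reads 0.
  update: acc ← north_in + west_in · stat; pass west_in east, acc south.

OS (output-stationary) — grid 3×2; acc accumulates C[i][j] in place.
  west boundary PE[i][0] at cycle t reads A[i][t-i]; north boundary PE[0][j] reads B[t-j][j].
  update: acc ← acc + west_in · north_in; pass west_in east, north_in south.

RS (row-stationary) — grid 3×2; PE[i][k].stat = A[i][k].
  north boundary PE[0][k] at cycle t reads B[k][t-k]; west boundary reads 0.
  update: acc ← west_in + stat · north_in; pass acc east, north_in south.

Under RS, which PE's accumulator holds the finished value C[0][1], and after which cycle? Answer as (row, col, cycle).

RS — PE[0][1] is where C[0][1] collects:
  c0 r0c1: 0 / 0 / 0
  c1 r0c1: 16 / 16 / 1
  c2 r0c1: 32 / 32 / 7

(row, col, cycle) = (0, 1, 2)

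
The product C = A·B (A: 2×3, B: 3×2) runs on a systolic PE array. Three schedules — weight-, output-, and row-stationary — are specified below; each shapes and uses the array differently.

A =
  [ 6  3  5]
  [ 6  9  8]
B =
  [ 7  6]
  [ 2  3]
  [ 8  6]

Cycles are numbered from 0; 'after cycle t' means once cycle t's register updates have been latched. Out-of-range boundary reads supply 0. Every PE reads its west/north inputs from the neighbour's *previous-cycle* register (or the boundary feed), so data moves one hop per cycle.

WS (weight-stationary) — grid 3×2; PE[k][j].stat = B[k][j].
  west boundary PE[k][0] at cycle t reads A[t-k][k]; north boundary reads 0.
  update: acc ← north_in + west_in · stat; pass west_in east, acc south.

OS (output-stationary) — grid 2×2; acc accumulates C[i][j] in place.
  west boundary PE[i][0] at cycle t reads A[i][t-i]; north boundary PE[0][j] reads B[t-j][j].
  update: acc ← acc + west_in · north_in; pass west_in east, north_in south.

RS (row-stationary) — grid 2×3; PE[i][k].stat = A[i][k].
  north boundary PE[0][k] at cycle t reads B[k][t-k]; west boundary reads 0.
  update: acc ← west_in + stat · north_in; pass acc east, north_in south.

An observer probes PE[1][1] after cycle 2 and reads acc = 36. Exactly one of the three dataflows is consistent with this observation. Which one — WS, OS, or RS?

Under WS (3×2), PE[1][1]:
  c0 r1c1: 0 / 0 / 0
  c1 r1c1: 0 / 0 / 0
  c2 r1c1: 45 / 3 / 45
Under OS (2×2), PE[1][1]:
  c0 r1c1: 0 / 0 / 0
  c1 r1c1: 0 / 0 / 0
  c2 r1c1: 36 / 6 / 6
Under RS (2×3), PE[1][1]:
  c0 r1c1: 0 / 0 / 0
  c1 r1c1: 0 / 0 / 0
  c2 r1c1: 60 / 60 / 2

dataflow = OS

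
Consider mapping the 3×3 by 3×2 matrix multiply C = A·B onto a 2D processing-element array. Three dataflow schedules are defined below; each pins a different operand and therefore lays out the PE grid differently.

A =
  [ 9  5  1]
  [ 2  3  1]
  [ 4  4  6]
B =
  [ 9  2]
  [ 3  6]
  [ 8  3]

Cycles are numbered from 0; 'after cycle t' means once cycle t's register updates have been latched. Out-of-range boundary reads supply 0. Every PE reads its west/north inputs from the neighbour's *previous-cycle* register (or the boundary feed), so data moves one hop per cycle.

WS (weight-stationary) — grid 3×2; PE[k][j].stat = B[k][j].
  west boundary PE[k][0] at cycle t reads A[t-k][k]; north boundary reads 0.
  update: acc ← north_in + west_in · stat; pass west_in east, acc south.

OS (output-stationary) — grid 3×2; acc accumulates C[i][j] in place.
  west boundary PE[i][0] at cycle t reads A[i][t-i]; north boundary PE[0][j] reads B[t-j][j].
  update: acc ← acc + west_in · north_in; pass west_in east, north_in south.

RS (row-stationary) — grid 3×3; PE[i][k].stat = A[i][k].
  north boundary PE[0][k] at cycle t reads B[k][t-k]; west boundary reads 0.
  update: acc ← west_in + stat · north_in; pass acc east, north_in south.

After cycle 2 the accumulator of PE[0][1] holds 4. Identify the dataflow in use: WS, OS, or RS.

WS [3×2] PE[0][1] across cycles:
  after 0 — PE[0][1] acc=0, pass-E 0, pass-S 0
  after 1 — PE[0][1] acc=18, pass-E 9, pass-S 18
  after 2 — PE[0][1] acc=4, pass-E 2, pass-S 4
OS [3×2] PE[0][1] across cycles:
  after 0 — PE[0][1] acc=0, pass-E 0, pass-S 0
  after 1 — PE[0][1] acc=18, pass-E 9, pass-S 2
  after 2 — PE[0][1] acc=48, pass-E 5, pass-S 6
RS [3×3] PE[0][1] across cycles:
  after 0 — PE[0][1] acc=0, pass-E 0, pass-S 0
  after 1 — PE[0][1] acc=96, pass-E 96, pass-S 3
  after 2 — PE[0][1] acc=48, pass-E 48, pass-S 6

dataflow = WS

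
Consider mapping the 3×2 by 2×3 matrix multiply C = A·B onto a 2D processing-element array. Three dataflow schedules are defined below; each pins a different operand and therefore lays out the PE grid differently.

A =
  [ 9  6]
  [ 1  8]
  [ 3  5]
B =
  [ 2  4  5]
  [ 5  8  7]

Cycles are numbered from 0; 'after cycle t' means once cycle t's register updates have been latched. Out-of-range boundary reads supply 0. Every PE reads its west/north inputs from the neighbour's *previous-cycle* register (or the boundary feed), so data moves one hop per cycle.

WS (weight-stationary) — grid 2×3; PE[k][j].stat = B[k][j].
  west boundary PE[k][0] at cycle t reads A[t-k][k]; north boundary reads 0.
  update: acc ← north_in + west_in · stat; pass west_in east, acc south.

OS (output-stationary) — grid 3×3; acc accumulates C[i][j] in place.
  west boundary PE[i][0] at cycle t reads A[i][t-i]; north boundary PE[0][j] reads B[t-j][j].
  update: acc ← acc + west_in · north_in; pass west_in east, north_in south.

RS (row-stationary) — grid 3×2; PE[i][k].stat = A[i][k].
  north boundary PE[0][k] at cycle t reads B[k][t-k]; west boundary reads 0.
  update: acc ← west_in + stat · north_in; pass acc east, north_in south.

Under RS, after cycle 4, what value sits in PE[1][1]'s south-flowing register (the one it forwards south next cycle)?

register = 7

RS 3×2: PE[1][1] cycle-by-cycle (with neighbour feeds):
  [0] (0,1) acc=0 (h:0 v:0)
  [0] (1,0) acc=0 (h:0 v:0)
  [0] (1,1) acc=0 (h:0 v:0)
  [1] (0,1) acc=48 (h:48 v:5)
  [1] (1,0) acc=2 (h:2 v:2)
  [1] (1,1) acc=0 (h:0 v:0)
  [2] (0,1) acc=84 (h:84 v:8)
  [2] (1,0) acc=4 (h:4 v:4)
  [2] (1,1) acc=42 (h:42 v:5)
  [3] (0,1) acc=87 (h:87 v:7)
  [3] (1,0) acc=5 (h:5 v:5)
  [3] (1,1) acc=68 (h:68 v:8)
  [4] (0,1) acc=0 (h:0 v:0)
  [4] (1,0) acc=0 (h:0 v:0)
  [4] (1,1) acc=61 (h:61 v:7)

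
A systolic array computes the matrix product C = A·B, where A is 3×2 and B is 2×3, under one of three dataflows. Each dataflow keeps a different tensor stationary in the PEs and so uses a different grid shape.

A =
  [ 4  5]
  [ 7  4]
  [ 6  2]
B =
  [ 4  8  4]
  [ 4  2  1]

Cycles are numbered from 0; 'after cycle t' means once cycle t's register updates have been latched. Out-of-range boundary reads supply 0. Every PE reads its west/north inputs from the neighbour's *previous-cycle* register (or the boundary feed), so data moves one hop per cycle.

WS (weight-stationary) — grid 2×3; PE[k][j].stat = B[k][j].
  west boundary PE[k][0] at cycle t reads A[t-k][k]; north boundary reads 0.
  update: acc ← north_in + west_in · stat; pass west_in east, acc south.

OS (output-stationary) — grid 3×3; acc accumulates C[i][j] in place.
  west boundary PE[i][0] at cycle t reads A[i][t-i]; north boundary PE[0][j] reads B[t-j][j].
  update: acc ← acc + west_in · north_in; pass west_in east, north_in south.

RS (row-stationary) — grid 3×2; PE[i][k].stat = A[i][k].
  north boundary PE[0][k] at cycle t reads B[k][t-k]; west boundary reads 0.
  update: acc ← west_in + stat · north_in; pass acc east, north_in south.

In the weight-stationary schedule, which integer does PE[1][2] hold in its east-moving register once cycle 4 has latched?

WS (2×3). Following PE[1][2] plus its west/north inputs:
  0: (0,2).acc=0  regs=<0,0>
  0: (1,1).acc=0  regs=<0,0>
  0: (1,2).acc=0  regs=<0,0>
  1: (0,2).acc=0  regs=<0,0>
  1: (1,1).acc=0  regs=<0,0>
  1: (1,2).acc=0  regs=<0,0>
  2: (0,2).acc=16  regs=<4,16>
  2: (1,1).acc=42  regs=<5,42>
  2: (1,2).acc=0  regs=<0,0>
  3: (0,2).acc=28  regs=<7,28>
  3: (1,1).acc=64  regs=<4,64>
  3: (1,2).acc=21  regs=<5,21>
  4: (0,2).acc=24  regs=<6,24>
  4: (1,1).acc=52  regs=<2,52>
  4: (1,2).acc=32  regs=<4,32>

register = 4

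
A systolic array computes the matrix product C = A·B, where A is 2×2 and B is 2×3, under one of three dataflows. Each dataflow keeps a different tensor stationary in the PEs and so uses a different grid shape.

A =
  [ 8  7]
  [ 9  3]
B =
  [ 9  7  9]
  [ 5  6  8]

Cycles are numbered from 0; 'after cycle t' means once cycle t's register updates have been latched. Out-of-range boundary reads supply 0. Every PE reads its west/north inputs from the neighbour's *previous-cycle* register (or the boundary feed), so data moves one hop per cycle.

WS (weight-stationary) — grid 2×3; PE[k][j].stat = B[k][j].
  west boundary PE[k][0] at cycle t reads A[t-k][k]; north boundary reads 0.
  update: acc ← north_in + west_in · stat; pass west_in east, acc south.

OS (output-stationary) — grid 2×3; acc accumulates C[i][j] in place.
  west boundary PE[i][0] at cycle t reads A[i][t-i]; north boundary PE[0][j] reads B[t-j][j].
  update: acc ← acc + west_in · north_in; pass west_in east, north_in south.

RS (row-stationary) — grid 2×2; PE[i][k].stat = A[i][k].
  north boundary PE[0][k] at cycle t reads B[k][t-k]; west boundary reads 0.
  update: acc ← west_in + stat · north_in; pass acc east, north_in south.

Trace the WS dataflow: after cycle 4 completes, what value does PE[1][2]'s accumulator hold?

PE[1][2].acc = 105

WS (2×3). Following PE[1][2] plus its west/north inputs:
  cycle 0: PE[0][2] → acc 0, east 0, south 0
  cycle 0: PE[1][1] → acc 0, east 0, south 0
  cycle 0: PE[1][2] → acc 0, east 0, south 0
  cycle 1: PE[0][2] → acc 0, east 0, south 0
  cycle 1: PE[1][1] → acc 0, east 0, south 0
  cycle 1: PE[1][2] → acc 0, east 0, south 0
  cycle 2: PE[0][2] → acc 72, east 8, south 72
  cycle 2: PE[1][1] → acc 98, east 7, south 98
  cycle 2: PE[1][2] → acc 0, east 0, south 0
  cycle 3: PE[0][2] → acc 81, east 9, south 81
  cycle 3: PE[1][1] → acc 81, east 3, south 81
  cycle 3: PE[1][2] → acc 128, east 7, south 128
  cycle 4: PE[0][2] → acc 0, east 0, south 0
  cycle 4: PE[1][1] → acc 0, east 0, south 0
  cycle 4: PE[1][2] → acc 105, east 3, south 105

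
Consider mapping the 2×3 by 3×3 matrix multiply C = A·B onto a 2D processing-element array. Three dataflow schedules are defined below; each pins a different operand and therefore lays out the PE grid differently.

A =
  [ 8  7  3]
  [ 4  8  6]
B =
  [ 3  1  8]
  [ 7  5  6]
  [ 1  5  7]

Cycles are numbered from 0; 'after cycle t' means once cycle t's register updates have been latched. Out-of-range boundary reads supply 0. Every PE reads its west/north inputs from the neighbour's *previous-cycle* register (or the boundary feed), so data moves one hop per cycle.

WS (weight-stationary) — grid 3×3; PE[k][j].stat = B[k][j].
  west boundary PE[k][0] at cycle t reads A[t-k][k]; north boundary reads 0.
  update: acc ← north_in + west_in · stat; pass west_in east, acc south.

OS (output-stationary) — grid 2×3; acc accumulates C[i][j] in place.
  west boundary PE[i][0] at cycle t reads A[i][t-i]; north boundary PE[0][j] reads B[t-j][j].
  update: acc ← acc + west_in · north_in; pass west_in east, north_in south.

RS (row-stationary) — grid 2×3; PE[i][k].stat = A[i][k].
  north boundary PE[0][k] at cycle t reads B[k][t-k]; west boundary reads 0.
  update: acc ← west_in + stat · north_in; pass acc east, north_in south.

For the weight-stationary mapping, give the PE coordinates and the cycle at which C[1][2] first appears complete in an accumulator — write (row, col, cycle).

(row, col, cycle) = (2, 2, 5)

WS — PE[2][2] is where C[1][2] collects:
  step 0 · PE2,2: acc=0; fwd→0 fwd↓0
  step 1 · PE2,2: acc=0; fwd→0 fwd↓0
  step 2 · PE2,2: acc=0; fwd→0 fwd↓0
  step 3 · PE2,2: acc=0; fwd→0 fwd↓0
  step 4 · PE2,2: acc=127; fwd→3 fwd↓127
  step 5 · PE2,2: acc=122; fwd→6 fwd↓122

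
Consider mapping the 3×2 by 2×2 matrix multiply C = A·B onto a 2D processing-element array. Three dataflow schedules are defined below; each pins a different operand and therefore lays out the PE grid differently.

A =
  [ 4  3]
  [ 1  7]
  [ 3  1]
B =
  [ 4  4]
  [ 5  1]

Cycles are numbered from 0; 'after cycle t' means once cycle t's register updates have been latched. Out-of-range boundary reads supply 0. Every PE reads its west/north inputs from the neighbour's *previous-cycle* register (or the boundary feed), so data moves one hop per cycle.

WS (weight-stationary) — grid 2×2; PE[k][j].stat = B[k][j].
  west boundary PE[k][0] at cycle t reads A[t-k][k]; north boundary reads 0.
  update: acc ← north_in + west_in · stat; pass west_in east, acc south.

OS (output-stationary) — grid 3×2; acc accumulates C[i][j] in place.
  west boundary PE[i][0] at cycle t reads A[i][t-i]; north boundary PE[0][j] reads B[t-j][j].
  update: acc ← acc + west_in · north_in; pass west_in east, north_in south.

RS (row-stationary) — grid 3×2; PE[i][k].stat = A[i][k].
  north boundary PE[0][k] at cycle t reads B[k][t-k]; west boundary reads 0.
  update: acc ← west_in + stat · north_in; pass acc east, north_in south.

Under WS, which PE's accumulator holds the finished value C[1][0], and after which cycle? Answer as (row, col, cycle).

(row, col, cycle) = (1, 0, 2)

WS — PE[1][0] is where C[1][0] collects:
  cycle 0: PE[1][0] → acc 0, east 0, south 0
  cycle 1: PE[1][0] → acc 31, east 3, south 31
  cycle 2: PE[1][0] → acc 39, east 7, south 39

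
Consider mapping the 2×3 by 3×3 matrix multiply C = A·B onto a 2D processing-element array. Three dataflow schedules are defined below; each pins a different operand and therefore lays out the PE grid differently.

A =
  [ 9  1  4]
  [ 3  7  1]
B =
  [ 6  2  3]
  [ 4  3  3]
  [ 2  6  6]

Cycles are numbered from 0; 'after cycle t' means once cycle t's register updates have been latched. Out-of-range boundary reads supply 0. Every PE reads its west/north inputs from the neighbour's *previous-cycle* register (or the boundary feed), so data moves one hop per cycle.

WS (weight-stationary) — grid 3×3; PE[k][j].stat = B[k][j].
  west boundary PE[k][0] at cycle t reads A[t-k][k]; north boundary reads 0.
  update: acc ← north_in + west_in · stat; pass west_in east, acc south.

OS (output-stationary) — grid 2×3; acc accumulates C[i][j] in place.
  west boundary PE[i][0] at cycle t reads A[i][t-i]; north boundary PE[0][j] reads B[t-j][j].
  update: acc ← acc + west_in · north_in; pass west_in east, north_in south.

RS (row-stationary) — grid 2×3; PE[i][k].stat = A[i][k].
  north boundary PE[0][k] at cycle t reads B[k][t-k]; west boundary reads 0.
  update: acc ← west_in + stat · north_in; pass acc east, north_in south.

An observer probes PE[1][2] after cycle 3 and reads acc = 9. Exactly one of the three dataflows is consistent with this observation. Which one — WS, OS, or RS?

Under WS (3×3), PE[1][2]:
  step 0 · PE1,2: acc=0; fwd→0 fwd↓0
  step 1 · PE1,2: acc=0; fwd→0 fwd↓0
  step 2 · PE1,2: acc=0; fwd→0 fwd↓0
  step 3 · PE1,2: acc=30; fwd→1 fwd↓30
Under OS (2×3), PE[1][2]:
  step 0 · PE1,2: acc=0; fwd→0 fwd↓0
  step 1 · PE1,2: acc=0; fwd→0 fwd↓0
  step 2 · PE1,2: acc=0; fwd→0 fwd↓0
  step 3 · PE1,2: acc=9; fwd→3 fwd↓3
Under RS (2×3), PE[1][2]:
  step 0 · PE1,2: acc=0; fwd→0 fwd↓0
  step 1 · PE1,2: acc=0; fwd→0 fwd↓0
  step 2 · PE1,2: acc=0; fwd→0 fwd↓0
  step 3 · PE1,2: acc=48; fwd→48 fwd↓2

dataflow = OS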